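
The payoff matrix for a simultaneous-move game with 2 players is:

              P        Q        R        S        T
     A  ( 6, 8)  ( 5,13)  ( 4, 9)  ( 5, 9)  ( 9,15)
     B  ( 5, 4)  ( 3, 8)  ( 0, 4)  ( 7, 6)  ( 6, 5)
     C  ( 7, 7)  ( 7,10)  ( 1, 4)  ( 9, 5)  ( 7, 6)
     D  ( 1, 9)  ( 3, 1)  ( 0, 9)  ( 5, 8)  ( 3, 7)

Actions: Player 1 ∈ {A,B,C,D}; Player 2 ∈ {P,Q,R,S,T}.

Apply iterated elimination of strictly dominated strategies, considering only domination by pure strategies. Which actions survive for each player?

P1 drop B (C beats it: P:7>5 Q:7>3 R:1>0 S:9>7 T:7>6)
P1 drop D (C beats it: P:7>1 Q:7>3 R:1>0 S:9>5 T:7>3)
P2 drop P (Q beats it: A:13>8 C:10>7)
P2 drop R (Q beats it: A:13>9 C:10>4)
P2 drop S (Q beats it: A:13>9 C:10>5)
P1→{A,C} P2→{Q,T}

Remaining: P1:{A,C} P2:{Q,T}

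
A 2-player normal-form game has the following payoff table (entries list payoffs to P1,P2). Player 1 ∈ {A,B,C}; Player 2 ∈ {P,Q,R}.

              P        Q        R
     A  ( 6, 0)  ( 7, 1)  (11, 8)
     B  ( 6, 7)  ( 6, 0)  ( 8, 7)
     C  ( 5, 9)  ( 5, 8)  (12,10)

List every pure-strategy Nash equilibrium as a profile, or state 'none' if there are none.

(A,P): not NE [P2→R gives 8>0]
(A,Q): not NE [P2→R gives 8>1]
(A,R): not NE [P1→C gives 12>11]
(B,P): NE
(B,Q): not NE [P1→A gives 7>6; P2→R gives 7>0]
(B,R): not NE [P1→C gives 12>8]
(C,P): not NE [P1→B gives 6>5; P2→R gives 10>9]
(C,Q): not NE [P1→A gives 7>5; P2→R gives 10>8]
(C,R): NE

Nash profiles: (B,P), (C,R)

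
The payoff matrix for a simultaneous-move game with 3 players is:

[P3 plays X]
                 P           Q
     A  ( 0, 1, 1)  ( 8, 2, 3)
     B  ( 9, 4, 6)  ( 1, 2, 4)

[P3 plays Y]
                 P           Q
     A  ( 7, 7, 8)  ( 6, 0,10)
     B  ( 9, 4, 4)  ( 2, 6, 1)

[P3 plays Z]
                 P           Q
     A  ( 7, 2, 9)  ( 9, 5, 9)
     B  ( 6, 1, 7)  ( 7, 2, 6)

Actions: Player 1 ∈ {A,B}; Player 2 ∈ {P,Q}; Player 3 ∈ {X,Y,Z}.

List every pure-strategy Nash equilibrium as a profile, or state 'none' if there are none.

(A,P,X): not NE [P1→B gives 9>0; P2→Q gives 2>1; P3→Z gives 9>1]
(A,P,Y): not NE [P1→B gives 9>7; P3→Z gives 9>8]
(A,P,Z): not NE [P2→Q gives 5>2]
(A,Q,X): not NE [P3→Y gives 10>3]
(A,Q,Y): not NE [P2→P gives 7>0]
(A,Q,Z): not NE [P3→Y gives 10>9]
(B,P,X): not NE [P3→Z gives 7>6]
(B,P,Y): not NE [P2→Q gives 6>4; P3→Z gives 7>4]
(B,P,Z): not NE [P1→A gives 7>6; P2→Q gives 2>1]
(B,Q,X): not NE [P1→A gives 8>1; P2→P gives 4>2; P3→Z gives 6>4]
(B,Q,Y): not NE [P1→A gives 6>2; P3→Z gives 6>1]
(B,Q,Z): not NE [P1→A gives 9>7]

No pure NE.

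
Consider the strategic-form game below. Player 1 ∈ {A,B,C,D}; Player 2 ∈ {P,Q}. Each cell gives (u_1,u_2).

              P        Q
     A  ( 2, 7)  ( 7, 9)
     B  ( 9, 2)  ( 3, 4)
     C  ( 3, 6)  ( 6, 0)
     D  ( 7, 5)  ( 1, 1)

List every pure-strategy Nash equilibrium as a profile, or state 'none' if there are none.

(A,P): not NE [P1→B gives 9>2; P2→Q gives 9>7]
(A,Q): NE
(B,P): not NE [P2→Q gives 4>2]
(B,Q): not NE [P1→A gives 7>3]
(C,P): not NE [P1→B gives 9>3]
(C,Q): not NE [P1→A gives 7>6; P2→P gives 6>0]
(D,P): not NE [P1→B gives 9>7]
(D,Q): not NE [P1→A gives 7>1; P2→P gives 5>1]

PSNE = {(A,Q)}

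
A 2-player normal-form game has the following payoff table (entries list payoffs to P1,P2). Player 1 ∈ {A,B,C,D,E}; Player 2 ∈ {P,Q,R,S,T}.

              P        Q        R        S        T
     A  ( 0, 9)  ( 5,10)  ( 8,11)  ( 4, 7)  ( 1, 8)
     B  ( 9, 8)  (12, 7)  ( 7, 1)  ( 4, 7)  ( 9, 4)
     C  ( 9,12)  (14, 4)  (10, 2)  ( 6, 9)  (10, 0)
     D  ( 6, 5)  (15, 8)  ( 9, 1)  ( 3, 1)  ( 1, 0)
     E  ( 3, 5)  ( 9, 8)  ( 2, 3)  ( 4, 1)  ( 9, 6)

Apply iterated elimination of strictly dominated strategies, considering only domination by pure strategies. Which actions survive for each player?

P1 drop A (C beats it: P:9>0 Q:14>5 R:10>8 S:6>4 T:10>1)
P1 drop E (C beats it: P:9>3 Q:14>9 R:10>2 S:6>4 T:10>9)
P2 drop R (P beats it: B:8>1 C:12>2 D:5>1)
P2 drop S (P beats it: B:8>7 C:12>9 D:5>1)
P2 drop T (P beats it: B:8>4 C:12>0 D:5>0)
P1→{B,C,D} P2→{P,Q}

Survivors P1:{B,C,D} P2:{P,Q}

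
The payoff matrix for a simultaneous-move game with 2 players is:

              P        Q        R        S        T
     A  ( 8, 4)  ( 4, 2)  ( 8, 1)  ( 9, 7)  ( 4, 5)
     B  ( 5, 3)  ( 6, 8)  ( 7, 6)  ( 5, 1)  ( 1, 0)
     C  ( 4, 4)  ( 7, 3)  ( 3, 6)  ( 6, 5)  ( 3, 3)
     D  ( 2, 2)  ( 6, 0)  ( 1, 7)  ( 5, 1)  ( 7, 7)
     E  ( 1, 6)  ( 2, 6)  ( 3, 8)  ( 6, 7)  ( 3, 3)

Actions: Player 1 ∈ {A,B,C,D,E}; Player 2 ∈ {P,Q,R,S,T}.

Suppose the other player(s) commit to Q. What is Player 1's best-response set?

P1 best: {C}

u_1(A vs Q) = 4
u_1(B vs Q) = 6
u_1(C vs Q) = 7
u_1(D vs Q) = 6
u_1(E vs Q) = 2
max payoff 7 at {C}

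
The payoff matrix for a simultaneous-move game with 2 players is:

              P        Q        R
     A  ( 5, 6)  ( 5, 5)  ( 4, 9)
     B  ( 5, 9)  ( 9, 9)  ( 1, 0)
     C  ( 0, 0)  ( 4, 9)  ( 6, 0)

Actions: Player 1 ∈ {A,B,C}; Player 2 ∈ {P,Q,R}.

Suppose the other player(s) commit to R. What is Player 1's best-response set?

P1 best: {C}

u_1(A vs R) = 4
u_1(B vs R) = 1
u_1(C vs R) = 6
max payoff 6 at {C}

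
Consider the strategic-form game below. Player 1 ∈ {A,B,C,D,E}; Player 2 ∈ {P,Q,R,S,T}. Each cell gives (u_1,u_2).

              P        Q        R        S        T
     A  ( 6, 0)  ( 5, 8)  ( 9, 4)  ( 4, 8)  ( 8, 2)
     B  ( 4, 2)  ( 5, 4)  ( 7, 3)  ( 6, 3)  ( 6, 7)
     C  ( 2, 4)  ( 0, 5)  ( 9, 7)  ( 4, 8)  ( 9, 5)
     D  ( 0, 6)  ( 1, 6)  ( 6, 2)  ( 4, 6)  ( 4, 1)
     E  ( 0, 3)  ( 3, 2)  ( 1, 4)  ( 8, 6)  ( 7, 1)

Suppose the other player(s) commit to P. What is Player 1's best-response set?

argmax u_1 = {A}

u_1(A vs P) = 6
u_1(B vs P) = 4
u_1(C vs P) = 2
u_1(D vs P) = 0
u_1(E vs P) = 0
max payoff 6 at {A}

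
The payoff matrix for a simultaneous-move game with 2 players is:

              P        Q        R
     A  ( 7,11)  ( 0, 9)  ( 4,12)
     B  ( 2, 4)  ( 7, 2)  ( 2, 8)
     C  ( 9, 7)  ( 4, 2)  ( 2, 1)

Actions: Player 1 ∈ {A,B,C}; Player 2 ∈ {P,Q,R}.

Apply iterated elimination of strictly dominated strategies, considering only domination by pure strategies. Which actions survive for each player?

P2 drop Q (P beats it: A:11>9 B:4>2 C:7>2)
P1 drop B (A beats it: P:7>2 R:4>2)
P1→{A,C} P2→{P,R}

Survivors P1:{A,C} P2:{P,R}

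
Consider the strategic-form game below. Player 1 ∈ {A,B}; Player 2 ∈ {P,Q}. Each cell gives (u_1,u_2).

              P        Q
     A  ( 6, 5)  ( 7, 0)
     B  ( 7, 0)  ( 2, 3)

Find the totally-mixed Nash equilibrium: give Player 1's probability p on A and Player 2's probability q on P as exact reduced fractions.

P1 indiff ⇒ q·6+(1-q)·7 = q·7+(1-q)·2 ⇒ q(-1) = (1-q)(-5) ⇒ q = 5/6
P2 indiff ⇒ p·5+(1-p)·0 = p·0+(1-p)·3 ⇒ p(5) = (1-p)(3) ⇒ p = 3/8

p=3/8, q=5/6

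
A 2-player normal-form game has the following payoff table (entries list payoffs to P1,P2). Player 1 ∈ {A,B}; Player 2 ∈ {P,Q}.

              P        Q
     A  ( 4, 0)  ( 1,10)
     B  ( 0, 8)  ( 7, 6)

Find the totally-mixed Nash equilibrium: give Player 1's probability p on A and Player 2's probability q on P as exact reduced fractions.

P1 mixes 1/6 on A; P2 mixes 3/5 on P

P1 indiff ⇒ q·4+(1-q)·1 = q·0+(1-q)·7 ⇒ q(4) = (1-q)(6) ⇒ q = 3/5
P2 indiff ⇒ p·0+(1-p)·8 = p·10+(1-p)·6 ⇒ p(-10) = (1-p)(-2) ⇒ p = 1/6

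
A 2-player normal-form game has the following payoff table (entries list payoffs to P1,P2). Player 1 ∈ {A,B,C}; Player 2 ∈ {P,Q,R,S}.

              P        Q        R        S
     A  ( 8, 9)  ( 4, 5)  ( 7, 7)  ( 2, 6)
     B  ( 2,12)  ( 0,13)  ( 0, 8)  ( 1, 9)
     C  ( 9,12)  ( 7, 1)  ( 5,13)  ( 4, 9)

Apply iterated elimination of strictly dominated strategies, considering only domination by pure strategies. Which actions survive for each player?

IESDS → P1:{A,C} P2:{P,R}

P1 drop B (A beats it: P:8>2 Q:4>0 R:7>0 S:2>1)
P2 drop Q (P beats it: A:9>5 C:12>1)
P2 drop S (P beats it: A:9>6 C:12>9)
P1→{A,C} P2→{P,R}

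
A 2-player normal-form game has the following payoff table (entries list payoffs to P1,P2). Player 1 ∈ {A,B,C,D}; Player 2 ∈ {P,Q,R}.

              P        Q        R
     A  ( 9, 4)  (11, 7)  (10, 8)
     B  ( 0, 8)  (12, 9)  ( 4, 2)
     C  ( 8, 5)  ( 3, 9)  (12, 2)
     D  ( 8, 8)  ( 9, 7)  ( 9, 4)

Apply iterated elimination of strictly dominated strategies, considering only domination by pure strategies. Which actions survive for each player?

P1 drop D (A beats it: P:9>8 Q:11>9 R:10>9)
P2 drop P (Q beats it: A:7>4 B:9>8 C:9>5)
P1→{A,B,C} P2→{Q,R}

IESDS → P1:{A,B,C} P2:{Q,R}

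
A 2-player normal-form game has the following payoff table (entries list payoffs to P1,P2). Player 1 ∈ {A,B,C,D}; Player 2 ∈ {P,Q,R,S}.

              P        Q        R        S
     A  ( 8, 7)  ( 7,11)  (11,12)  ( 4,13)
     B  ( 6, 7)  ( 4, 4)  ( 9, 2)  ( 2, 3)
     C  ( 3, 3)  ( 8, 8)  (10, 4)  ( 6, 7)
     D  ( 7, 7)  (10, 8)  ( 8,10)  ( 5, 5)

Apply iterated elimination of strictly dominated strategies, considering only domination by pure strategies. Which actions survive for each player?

P1 drop B (A beats it: P:8>6 Q:7>4 R:11>9 S:4>2)
P2 drop P (Q beats it: A:11>7 C:8>3 D:8>7)
P1→{A,C,D} P2→{Q,R,S}

Survivors P1:{A,C,D} P2:{Q,R,S}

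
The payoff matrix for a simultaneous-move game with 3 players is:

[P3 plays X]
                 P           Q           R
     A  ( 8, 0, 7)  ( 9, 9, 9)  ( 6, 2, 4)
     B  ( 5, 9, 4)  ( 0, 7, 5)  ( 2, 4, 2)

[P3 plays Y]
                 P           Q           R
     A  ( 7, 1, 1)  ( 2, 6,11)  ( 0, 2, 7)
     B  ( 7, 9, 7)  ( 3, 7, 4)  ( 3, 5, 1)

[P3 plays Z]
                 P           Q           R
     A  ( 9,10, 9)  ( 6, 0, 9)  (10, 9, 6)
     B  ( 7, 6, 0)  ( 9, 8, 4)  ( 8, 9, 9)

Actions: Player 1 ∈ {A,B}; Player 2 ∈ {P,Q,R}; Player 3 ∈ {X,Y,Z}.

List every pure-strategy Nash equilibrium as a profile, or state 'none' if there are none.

(A,P,X): not NE [P2→Q gives 9>0; P3→Z gives 9>7]
(A,P,Y): not NE [P2→Q gives 6>1; P3→Z gives 9>1]
(A,P,Z): NE
(A,Q,X): not NE [P3→Y gives 11>9]
(A,Q,Y): not NE [P1→B gives 3>2]
(A,Q,Z): not NE [P1→B gives 9>6; P2→P gives 10>0; P3→Y gives 11>9]
(A,R,X): not NE [P2→Q gives 9>2; P3→Y gives 7>4]
(A,R,Y): not NE [P1→B gives 3>0; P2→Q gives 6>2]
(A,R,Z): not NE [P2→P gives 10>9; P3→Y gives 7>6]
(B,P,X): not NE [P1→A gives 8>5; P3→Y gives 7>4]
(B,P,Y): NE
(B,P,Z): not NE [P1→A gives 9>7; P2→R gives 9>6; P3→Y gives 7>0]
(B,Q,X): not NE [P1→A gives 9>0; P2→P gives 9>7]
(B,Q,Y): not NE [P2→P gives 9>7; P3→X gives 5>4]
(B,Q,Z): not NE [P2→R gives 9>8; P3→X gives 5>4]
(B,R,X): not NE [P1→A gives 6>2; P2→P gives 9>4; P3→Z gives 9>2]
(B,R,Y): not NE [P2→P gives 9>5; P3→Z gives 9>1]
(B,R,Z): not NE [P1→A gives 10>8]

PSNE = {(A,P,Z), (B,P,Y)}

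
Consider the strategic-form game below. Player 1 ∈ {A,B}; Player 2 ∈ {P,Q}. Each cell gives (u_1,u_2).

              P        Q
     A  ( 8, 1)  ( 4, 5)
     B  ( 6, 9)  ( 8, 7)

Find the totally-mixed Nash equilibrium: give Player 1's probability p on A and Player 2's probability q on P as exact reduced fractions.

p=1/3, q=2/3

P1 indiff ⇒ q·8+(1-q)·4 = q·6+(1-q)·8 ⇒ q(2) = (1-q)(4) ⇒ q = 2/3
P2 indiff ⇒ p·1+(1-p)·9 = p·5+(1-p)·7 ⇒ p(-4) = (1-p)(-2) ⇒ p = 1/3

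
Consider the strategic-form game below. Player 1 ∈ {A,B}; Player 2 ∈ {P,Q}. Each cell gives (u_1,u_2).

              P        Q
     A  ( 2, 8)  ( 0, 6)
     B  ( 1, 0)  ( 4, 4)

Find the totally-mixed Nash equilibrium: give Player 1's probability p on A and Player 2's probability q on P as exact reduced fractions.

P1 indiff ⇒ q·2+(1-q)·0 = q·1+(1-q)·4 ⇒ q(1) = (1-q)(4) ⇒ q = 4/5
P2 indiff ⇒ p·8+(1-p)·0 = p·6+(1-p)·4 ⇒ p(2) = (1-p)(4) ⇒ p = 2/3

(p,q) = (2/3, 4/5)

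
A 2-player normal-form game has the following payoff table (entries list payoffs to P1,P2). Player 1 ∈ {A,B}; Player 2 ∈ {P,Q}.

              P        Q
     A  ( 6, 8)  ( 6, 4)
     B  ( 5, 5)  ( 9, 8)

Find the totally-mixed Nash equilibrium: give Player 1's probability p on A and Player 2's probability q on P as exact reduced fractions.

P1 indiff ⇒ q·6+(1-q)·6 = q·5+(1-q)·9 ⇒ q(1) = (1-q)(3) ⇒ q = 3/4
P2 indiff ⇒ p·8+(1-p)·5 = p·4+(1-p)·8 ⇒ p(4) = (1-p)(3) ⇒ p = 3/7

(p,q) = (3/7, 3/4)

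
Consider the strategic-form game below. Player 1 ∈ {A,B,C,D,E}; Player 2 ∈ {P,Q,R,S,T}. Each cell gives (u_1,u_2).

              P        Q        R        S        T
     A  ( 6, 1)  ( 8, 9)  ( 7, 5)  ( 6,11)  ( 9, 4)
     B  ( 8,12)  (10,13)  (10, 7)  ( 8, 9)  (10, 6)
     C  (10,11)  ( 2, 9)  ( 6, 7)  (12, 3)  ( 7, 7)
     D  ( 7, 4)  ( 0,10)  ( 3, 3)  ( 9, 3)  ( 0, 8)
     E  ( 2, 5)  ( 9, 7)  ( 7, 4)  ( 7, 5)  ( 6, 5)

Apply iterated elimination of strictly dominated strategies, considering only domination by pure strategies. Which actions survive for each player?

P1 drop A (B beats it: P:8>6 Q:10>8 R:10>7 S:8>6 T:10>9)
P1 drop D (C beats it: P:10>7 Q:2>0 R:6>3 S:12>9 T:7>0)
P1 drop E (B beats it: P:8>2 Q:10>9 R:10>7 S:8>7 T:10>6)
P2 drop R (P beats it: B:12>7 C:11>7)
P2 drop S (P beats it: B:12>9 C:11>3)
P2 drop T (P beats it: B:12>6 C:11>7)
P1→{B,C} P2→{P,Q}

Survivors P1:{B,C} P2:{P,Q}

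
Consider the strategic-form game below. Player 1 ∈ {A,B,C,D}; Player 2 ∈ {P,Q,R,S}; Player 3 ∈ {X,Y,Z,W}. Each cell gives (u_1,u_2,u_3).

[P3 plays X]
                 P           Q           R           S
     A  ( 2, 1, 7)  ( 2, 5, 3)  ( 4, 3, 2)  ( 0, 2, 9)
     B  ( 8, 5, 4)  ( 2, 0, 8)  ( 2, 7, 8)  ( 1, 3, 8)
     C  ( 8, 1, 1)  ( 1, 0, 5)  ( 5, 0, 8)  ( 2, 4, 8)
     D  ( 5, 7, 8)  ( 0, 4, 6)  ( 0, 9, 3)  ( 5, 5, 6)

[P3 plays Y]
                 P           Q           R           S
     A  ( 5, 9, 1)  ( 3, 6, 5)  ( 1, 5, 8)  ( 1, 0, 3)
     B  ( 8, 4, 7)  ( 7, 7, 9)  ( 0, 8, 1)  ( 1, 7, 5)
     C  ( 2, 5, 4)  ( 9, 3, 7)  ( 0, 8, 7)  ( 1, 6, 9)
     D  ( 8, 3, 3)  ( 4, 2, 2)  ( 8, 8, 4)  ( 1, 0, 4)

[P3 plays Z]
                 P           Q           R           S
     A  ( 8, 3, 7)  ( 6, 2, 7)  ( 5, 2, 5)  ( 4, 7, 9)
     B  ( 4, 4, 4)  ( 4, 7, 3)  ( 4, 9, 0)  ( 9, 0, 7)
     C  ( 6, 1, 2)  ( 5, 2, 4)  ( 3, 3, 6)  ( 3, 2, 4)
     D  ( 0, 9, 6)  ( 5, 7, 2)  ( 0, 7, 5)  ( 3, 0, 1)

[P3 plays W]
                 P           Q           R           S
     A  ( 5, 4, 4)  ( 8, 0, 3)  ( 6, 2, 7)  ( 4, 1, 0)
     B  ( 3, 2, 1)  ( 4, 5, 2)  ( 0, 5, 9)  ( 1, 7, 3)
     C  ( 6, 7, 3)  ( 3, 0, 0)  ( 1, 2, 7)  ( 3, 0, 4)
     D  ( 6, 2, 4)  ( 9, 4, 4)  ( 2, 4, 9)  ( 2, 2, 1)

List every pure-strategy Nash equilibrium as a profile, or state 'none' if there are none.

(A,P,X): not NE [P1→C gives 8>2; P2→Q gives 5>1]
(A,P,Y): not NE [P1→D gives 8>5; P3→Z gives 7>1]
(A,P,Z): not NE [P2→S gives 7>3]
(A,P,W): not NE [P1→D gives 6>5; P3→Z gives 7>4]
(A,Q,X): not NE [P3→Z gives 7>3]
(A,Q,Y): not NE [P1→C gives 9>3; P2→P gives 9>6; P3→Z gives 7>5]
(A,Q,Z): not NE [P2→S gives 7>2]
(A,Q,W): not NE [P1→D gives 9>8; P2→P gives 4>0; P3→Z gives 7>3]
(A,R,X): not NE [P1→C gives 5>4; P2→Q gives 5>3; P3→Y gives 8>2]
(A,R,Y): not NE [P1→D gives 8>1; P2→P gives 9>5]
(A,R,Z): not NE [P2→S gives 7>2; P3→Y gives 8>5]
(A,R,W): not NE [P2→P gives 4>2; P3→Y gives 8>7]
(A,S,X): not NE [P1→D gives 5>0; P2→Q gives 5>2]
(A,S,Y): not NE [P2→P gives 9>0; P3→Z gives 9>3]
(A,S,Z): not NE [P1→B gives 9>4]
(A,S,W): not NE [P2→P gives 4>1; P3→Z gives 9>0]
(B,P,X): not NE [P2→R gives 7>5; P3→Y gives 7>4]
(B,P,Y): not NE [P2→R gives 8>4]
(B,P,Z): not NE [P1→A gives 8>4; P2→R gives 9>4; P3→Y gives 7>4]
(B,P,W): not NE [P1→D gives 6>3; P2→S gives 7>2; P3→Y gives 7>1]
(B,Q,X): not NE [P2→R gives 7>0; P3→Y gives 9>8]
(B,Q,Y): not NE [P1→C gives 9>7; P2→R gives 8>7]
(B,Q,Z): not NE [P1→A gives 6>4; P2→R gives 9>7; P3→Y gives 9>3]
(B,Q,W): not NE [P1→D gives 9>4; P2→S gives 7>5; P3→Y gives 9>2]
(B,R,X): not NE [P1→C gives 5>2; P3→W gives 9>8]
(B,R,Y): not NE [P1→D gives 8>0; P3→W gives 9>1]
(B,R,Z): not NE [P1→A gives 5>4; P3→W gives 9>0]
(B,R,W): not NE [P1→A gives 6>0; P2→S gives 7>5]
(B,S,X): not NE [P1→D gives 5>1; P2→R gives 7>3]
(B,S,Y): not NE [P2→R gives 8>7; P3→X gives 8>5]
(B,S,Z): not NE [P2→R gives 9>0; P3→X gives 8>7]
(B,S,W): not NE [P1→A gives 4>1; P3→X gives 8>3]
(C,P,X): not NE [P2→S gives 4>1; P3→Y gives 4>1]
(C,P,Y): not NE [P1→D gives 8>2; P2→R gives 8>5]
(C,P,Z): not NE [P1→A gives 8>6; P2→R gives 3>1; P3→Y gives 4>2]
(C,P,W): not NE [P3→Y gives 4>3]
(C,Q,X): not NE [P1→B gives 2>1; P2→S gives 4>0; P3→Y gives 7>5]
(C,Q,Y): not NE [P2→R gives 8>3]
(C,Q,Z): not NE [P1→A gives 6>5; P2→R gives 3>2; P3→Y gives 7>4]
(C,Q,W): not NE [P1→D gives 9>3; P2→P gives 7>0; P3→Y gives 7>0]
(C,R,X): not NE [P2→S gives 4>0]
(C,R,Y): not NE [P1→D gives 8>0; P3→X gives 8>7]
(C,R,Z): not NE [P1→A gives 5>3; P3→X gives 8>6]
(C,R,W): not NE [P1→A gives 6>1; P2→P gives 7>2; P3→X gives 8>7]
(C,S,X): not NE [P1→D gives 5>2; P3→Y gives 9>8]
(C,S,Y): not NE [P2→R gives 8>6]
(C,S,Z): not NE [P1→B gives 9>3; P2→R gives 3>2; P3→Y gives 9>4]
(C,S,W): not NE [P1→A gives 4>3; P2→P gives 7>0; P3→Y gives 9>4]
(D,P,X): not NE [P1→C gives 8>5; P2→R gives 9>7]
(D,P,Y): not NE [P2→R gives 8>3; P3→X gives 8>3]
(D,P,Z): not NE [P1→A gives 8>0; P3→X gives 8>6]
(D,P,W): not NE [P2→R gives 4>2; P3→X gives 8>4]
(D,Q,X): not NE [P1→B gives 2>0; P2→R gives 9>4]
(D,Q,Y): not NE [P1→C gives 9>4; P2→R gives 8>2; P3→X gives 6>2]
(D,Q,Z): not NE [P1→A gives 6>5; P2→P gives 9>7; P3→X gives 6>2]
(D,Q,W): not NE [P3→X gives 6>4]
(D,R,X): not NE [P1→C gives 5>0; P3→W gives 9>3]
(D,R,Y): not NE [P3→W gives 9>4]
(D,R,Z): not NE [P1→A gives 5>0; P2→P gives 9>7; P3→W gives 9>5]
(D,R,W): not NE [P1→A gives 6>2]
(D,S,X): not NE [P2→R gives 9>5]
(D,S,Y): not NE [P2→R gives 8>0; P3→X gives 6>4]
(D,S,Z): not NE [P1→B gives 9>3; P2→P gives 9>0; P3→X gives 6>1]
(D,S,W): not NE [P1→A gives 4>2; P2→R gives 4>2; P3→X gives 6>1]

No pure NE.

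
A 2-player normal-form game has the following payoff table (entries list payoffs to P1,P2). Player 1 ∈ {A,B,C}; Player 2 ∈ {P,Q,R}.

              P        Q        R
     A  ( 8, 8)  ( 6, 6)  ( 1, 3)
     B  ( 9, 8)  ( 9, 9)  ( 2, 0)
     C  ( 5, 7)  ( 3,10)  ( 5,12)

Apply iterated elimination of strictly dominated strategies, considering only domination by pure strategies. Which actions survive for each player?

IESDS → P1:{B,C} P2:{Q,R}

P1 drop A (B beats it: P:9>8 Q:9>6 R:2>1)
P2 drop P (Q beats it: B:9>8 C:10>7)
P1→{B,C} P2→{Q,R}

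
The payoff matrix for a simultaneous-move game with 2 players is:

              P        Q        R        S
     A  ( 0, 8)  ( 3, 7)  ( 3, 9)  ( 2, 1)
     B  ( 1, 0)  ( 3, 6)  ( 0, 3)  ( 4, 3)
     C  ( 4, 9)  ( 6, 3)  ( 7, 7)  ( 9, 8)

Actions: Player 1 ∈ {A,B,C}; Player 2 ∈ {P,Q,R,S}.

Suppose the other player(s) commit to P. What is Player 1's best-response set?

u_1(A vs P) = 0
u_1(B vs P) = 1
u_1(C vs P) = 4
max payoff 4 at {C}

argmax u_1 = {C}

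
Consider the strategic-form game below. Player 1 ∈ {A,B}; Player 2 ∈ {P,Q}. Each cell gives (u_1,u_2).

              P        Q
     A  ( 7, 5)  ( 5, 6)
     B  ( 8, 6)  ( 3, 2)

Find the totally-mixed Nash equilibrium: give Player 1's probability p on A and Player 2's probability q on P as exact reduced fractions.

P1 indiff ⇒ q·7+(1-q)·5 = q·8+(1-q)·3 ⇒ q(-1) = (1-q)(-2) ⇒ q = 2/3
P2 indiff ⇒ p·5+(1-p)·6 = p·6+(1-p)·2 ⇒ p(-1) = (1-p)(-4) ⇒ p = 4/5

p=4/5, q=2/3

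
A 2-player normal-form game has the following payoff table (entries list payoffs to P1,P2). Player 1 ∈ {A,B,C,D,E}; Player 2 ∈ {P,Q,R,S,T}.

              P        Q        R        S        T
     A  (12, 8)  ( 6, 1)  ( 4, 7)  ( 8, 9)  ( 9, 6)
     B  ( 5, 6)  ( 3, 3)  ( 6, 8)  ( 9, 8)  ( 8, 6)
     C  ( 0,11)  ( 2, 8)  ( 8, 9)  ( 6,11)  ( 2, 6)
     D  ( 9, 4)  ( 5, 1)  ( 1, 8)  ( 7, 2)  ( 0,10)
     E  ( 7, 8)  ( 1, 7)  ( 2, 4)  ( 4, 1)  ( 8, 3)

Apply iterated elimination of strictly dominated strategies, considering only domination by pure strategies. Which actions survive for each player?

IESDS → P1:{A,B,C} P2:{P,R,S}

P1 drop D (A beats it: P:12>9 Q:6>5 R:4>1 S:8>7 T:9>0)
P1 drop E (A beats it: P:12>7 Q:6>1 R:4>2 S:8>4 T:9>8)
P2 drop Q (P beats it: A:8>1 B:6>3 C:11>8)
P2 drop T (R beats it: A:7>6 B:8>6 C:9>6)
P1→{A,B,C} P2→{P,R,S}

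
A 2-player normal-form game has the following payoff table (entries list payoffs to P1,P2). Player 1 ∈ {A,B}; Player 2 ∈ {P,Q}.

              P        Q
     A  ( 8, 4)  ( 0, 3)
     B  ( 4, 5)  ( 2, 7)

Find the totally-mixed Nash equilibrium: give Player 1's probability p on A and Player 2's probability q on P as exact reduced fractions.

p=2/3, q=1/3

P1 indiff ⇒ q·8+(1-q)·0 = q·4+(1-q)·2 ⇒ q(4) = (1-q)(2) ⇒ q = 1/3
P2 indiff ⇒ p·4+(1-p)·5 = p·3+(1-p)·7 ⇒ p(1) = (1-p)(2) ⇒ p = 2/3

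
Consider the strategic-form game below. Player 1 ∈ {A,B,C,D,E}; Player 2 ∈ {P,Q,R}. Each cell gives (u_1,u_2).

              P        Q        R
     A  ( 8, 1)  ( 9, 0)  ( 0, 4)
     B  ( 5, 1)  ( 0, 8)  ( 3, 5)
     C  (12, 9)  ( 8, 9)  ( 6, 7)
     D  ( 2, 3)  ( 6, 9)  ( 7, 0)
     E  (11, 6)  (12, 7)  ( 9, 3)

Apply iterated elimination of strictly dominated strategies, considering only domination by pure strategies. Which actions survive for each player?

P1 drop A (E beats it: P:11>8 Q:12>9 R:9>0)
P1 drop B (C beats it: P:12>5 Q:8>0 R:6>3)
P1 drop D (E beats it: P:11>2 Q:12>6 R:9>7)
P2 drop R (P beats it: C:9>7 E:6>3)
P1→{C,E} P2→{P,Q}

IESDS → P1:{C,E} P2:{P,Q}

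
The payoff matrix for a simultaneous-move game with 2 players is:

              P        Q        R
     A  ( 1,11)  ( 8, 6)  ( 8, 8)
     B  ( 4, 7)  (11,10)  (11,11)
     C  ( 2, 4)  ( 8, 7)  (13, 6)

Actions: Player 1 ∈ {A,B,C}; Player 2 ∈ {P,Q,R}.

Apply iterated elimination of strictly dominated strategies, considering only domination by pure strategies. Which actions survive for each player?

IESDS → P1:{B,C} P2:{Q,R}

P1 drop A (B beats it: P:4>1 Q:11>8 R:11>8)
P2 drop P (Q beats it: B:10>7 C:7>4)
P1→{B,C} P2→{Q,R}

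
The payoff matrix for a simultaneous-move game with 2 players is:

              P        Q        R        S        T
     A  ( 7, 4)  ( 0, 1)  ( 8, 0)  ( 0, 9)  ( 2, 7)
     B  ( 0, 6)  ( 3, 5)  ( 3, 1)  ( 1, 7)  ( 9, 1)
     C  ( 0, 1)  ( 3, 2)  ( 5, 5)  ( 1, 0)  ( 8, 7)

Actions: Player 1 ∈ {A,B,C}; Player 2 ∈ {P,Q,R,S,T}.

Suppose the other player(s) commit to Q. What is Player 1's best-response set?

P1 best: {B,C}

u_1(A vs Q) = 0
u_1(B vs Q) = 3
u_1(C vs Q) = 3
max payoff 3 at {B,C}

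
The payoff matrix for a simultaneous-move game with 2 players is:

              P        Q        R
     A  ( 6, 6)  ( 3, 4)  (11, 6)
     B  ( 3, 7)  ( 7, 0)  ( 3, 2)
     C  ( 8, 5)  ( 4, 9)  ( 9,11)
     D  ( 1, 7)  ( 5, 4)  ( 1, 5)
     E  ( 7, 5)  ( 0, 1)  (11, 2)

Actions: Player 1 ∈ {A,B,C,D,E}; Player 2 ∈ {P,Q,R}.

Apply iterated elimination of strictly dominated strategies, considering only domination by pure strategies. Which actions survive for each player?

IESDS → P1:{A,C,E} P2:{P,R}

P1 drop D (B beats it: P:3>1 Q:7>5 R:3>1)
P2 drop Q (R beats it: A:6>4 B:2>0 C:11>9 E:2>1)
P1 drop B (A beats it: P:6>3 R:11>3)
P1→{A,C,E} P2→{P,R}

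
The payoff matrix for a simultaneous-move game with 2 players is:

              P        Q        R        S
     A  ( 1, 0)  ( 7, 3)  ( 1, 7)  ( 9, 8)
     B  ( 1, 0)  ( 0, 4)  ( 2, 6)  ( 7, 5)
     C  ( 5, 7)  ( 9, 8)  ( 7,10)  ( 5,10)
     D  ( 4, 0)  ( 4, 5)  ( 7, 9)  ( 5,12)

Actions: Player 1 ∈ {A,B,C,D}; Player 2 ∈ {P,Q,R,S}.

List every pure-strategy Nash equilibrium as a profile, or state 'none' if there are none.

(A,P): not NE [P1→C gives 5>1; P2→S gives 8>0]
(A,Q): not NE [P1→C gives 9>7; P2→S gives 8>3]
(A,R): not NE [P1→D gives 7>1; P2→S gives 8>7]
(A,S): NE
(B,P): not NE [P1→C gives 5>1; P2→R gives 6>0]
(B,Q): not NE [P1→C gives 9>0; P2→R gives 6>4]
(B,R): not NE [P1→D gives 7>2]
(B,S): not NE [P1→A gives 9>7; P2→R gives 6>5]
(C,P): not NE [P2→S gives 10>7]
(C,Q): not NE [P2→S gives 10>8]
(C,R): NE
(C,S): not NE [P1→A gives 9>5]
(D,P): not NE [P1→C gives 5>4; P2→S gives 12>0]
(D,Q): not NE [P1→C gives 9>4; P2→S gives 12>5]
(D,R): not NE [P2→S gives 12>9]
(D,S): not NE [P1→A gives 9>5]

Nash profiles: (A,S), (C,R)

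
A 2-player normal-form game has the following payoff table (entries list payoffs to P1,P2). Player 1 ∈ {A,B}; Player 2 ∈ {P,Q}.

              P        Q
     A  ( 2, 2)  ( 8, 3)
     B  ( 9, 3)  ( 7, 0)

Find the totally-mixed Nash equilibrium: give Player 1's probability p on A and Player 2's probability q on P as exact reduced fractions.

p=3/4, q=1/8

P1 indiff ⇒ q·2+(1-q)·8 = q·9+(1-q)·7 ⇒ q(-7) = (1-q)(-1) ⇒ q = 1/8
P2 indiff ⇒ p·2+(1-p)·3 = p·3+(1-p)·0 ⇒ p(-1) = (1-p)(-3) ⇒ p = 3/4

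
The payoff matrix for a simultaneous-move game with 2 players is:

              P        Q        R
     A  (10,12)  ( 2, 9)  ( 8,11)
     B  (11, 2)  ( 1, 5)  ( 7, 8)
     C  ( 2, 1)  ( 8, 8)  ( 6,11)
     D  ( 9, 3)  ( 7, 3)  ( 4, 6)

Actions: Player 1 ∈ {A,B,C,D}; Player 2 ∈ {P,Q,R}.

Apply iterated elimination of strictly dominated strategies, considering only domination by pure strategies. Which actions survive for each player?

Survivors P1:{A,B} P2:{P,R}

P2 drop Q (R beats it: A:11>9 B:8>5 C:11>8 D:6>3)
P1 drop C (A beats it: P:10>2 R:8>6)
P1 drop D (A beats it: P:10>9 R:8>4)
P1→{A,B} P2→{P,R}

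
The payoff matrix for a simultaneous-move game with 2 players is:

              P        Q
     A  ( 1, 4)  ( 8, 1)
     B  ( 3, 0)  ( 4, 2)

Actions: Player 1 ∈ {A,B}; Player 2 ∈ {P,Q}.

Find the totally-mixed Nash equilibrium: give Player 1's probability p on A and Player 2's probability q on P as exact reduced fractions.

p=2/5, q=2/3

P1 indiff ⇒ q·1+(1-q)·8 = q·3+(1-q)·4 ⇒ q(-2) = (1-q)(-4) ⇒ q = 2/3
P2 indiff ⇒ p·4+(1-p)·0 = p·1+(1-p)·2 ⇒ p(3) = (1-p)(2) ⇒ p = 2/5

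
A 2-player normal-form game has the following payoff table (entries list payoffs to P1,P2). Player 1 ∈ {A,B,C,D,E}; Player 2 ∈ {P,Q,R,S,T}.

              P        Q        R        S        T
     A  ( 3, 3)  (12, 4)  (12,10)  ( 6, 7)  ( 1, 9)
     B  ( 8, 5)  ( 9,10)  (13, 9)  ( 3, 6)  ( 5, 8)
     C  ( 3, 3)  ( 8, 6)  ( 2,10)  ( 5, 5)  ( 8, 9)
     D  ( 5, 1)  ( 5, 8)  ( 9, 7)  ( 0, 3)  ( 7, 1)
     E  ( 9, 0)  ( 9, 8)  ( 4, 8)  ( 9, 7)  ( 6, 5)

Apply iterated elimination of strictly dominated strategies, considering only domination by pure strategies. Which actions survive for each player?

P2 drop P (Q beats it: A:4>3 B:10>5 C:6>3 D:8>1 E:8>0)
P2 drop S (R beats it: A:10>7 B:9>6 C:10>5 D:7>3 E:8>7)
P2 drop T (R beats it: A:10>9 B:9>8 C:10>9 D:7>1 E:8>5)
P1 drop C (A beats it: Q:12>8 R:12>2)
P1 drop D (A beats it: Q:12>5 R:12>9)
P1 drop E (A beats it: Q:12>9 R:12>4)
P1→{A,B} P2→{Q,R}

IESDS → P1:{A,B} P2:{Q,R}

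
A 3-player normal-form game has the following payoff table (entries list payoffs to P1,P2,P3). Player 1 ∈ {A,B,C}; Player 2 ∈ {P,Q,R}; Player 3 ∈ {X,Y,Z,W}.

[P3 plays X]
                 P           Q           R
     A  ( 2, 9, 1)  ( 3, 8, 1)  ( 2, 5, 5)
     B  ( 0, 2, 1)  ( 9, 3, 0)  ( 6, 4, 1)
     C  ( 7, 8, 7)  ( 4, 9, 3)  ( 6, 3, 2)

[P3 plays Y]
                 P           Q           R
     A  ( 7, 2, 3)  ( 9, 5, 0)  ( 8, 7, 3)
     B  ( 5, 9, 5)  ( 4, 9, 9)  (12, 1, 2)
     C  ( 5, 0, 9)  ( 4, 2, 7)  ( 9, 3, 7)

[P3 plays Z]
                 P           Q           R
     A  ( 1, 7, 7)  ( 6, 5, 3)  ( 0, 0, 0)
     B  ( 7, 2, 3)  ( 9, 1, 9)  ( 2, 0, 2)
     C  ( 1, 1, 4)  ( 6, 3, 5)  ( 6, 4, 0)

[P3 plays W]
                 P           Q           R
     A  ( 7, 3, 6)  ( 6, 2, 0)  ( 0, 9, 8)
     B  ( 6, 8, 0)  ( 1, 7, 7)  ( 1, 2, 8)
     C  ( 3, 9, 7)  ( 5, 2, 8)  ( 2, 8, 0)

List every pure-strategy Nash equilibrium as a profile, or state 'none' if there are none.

PSNE: ∅

(A,P,X): not NE [P1→C gives 7>2; P3→Z gives 7>1]
(A,P,Y): not NE [P2→R gives 7>2; P3→Z gives 7>3]
(A,P,Z): not NE [P1→B gives 7>1]
(A,P,W): not NE [P2→R gives 9>3; P3→Z gives 7>6]
(A,Q,X): not NE [P1→B gives 9>3; P2→P gives 9>8; P3→Z gives 3>1]
(A,Q,Y): not NE [P2→R gives 7>5; P3→Z gives 3>0]
(A,Q,Z): not NE [P1→B gives 9>6; P2→P gives 7>5]
(A,Q,W): not NE [P2→R gives 9>2; P3→Z gives 3>0]
(A,R,X): not NE [P1→C gives 6>2; P2→P gives 9>5; P3→W gives 8>5]
(A,R,Y): not NE [P1→B gives 12>8; P3→W gives 8>3]
(A,R,Z): not NE [P1→C gives 6>0; P2→P gives 7>0; P3→W gives 8>0]
(A,R,W): not NE [P1→C gives 2>0]
(B,P,X): not NE [P1→C gives 7>0; P2→R gives 4>2; P3→Y gives 5>1]
(B,P,Y): not NE [P1→A gives 7>5]
(B,P,Z): not NE [P3→Y gives 5>3]
(B,P,W): not NE [P1→A gives 7>6; P3→Y gives 5>0]
(B,Q,X): not NE [P2→R gives 4>3; P3→Z gives 9>0]
(B,Q,Y): not NE [P1→A gives 9>4]
(B,Q,Z): not NE [P2→P gives 2>1]
(B,Q,W): not NE [P1→A gives 6>1; P2→P gives 8>7; P3→Z gives 9>7]
(B,R,X): not NE [P3→W gives 8>1]
(B,R,Y): not NE [P2→Q gives 9>1; P3→W gives 8>2]
(B,R,Z): not NE [P1→C gives 6>2; P2→P gives 2>0; P3→W gives 8>2]
(B,R,W): not NE [P1→C gives 2>1; P2→P gives 8>2]
(C,P,X): not NE [P2→Q gives 9>8; P3→Y gives 9>7]
(C,P,Y): not NE [P1→A gives 7>5; P2→R gives 3>0]
(C,P,Z): not NE [P1→B gives 7>1; P2→R gives 4>1; P3→Y gives 9>4]
(C,P,W): not NE [P1→A gives 7>3; P3→Y gives 9>7]
(C,Q,X): not NE [P1→B gives 9>4; P3→W gives 8>3]
(C,Q,Y): not NE [P1→A gives 9>4; P2→R gives 3>2; P3→W gives 8>7]
(C,Q,Z): not NE [P1→B gives 9>6; P2→R gives 4>3; P3→W gives 8>5]
(C,Q,W): not NE [P1→A gives 6>5; P2→P gives 9>2]
(C,R,X): not NE [P2→Q gives 9>3; P3→Y gives 7>2]
(C,R,Y): not NE [P1→B gives 12>9]
(C,R,Z): not NE [P3→Y gives 7>0]
(C,R,W): not NE [P2→P gives 9>8; P3→Y gives 7>0]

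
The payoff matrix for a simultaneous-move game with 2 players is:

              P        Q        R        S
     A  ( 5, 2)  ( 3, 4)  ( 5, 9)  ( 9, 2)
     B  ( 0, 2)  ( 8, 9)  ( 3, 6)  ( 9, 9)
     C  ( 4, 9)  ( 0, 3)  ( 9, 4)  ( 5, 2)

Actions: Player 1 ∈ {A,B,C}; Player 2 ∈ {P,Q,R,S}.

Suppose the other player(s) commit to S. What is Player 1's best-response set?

u_1(A vs S) = 9
u_1(B vs S) = 9
u_1(C vs S) = 5
max payoff 9 at {A,B}

P1 best: {A,B}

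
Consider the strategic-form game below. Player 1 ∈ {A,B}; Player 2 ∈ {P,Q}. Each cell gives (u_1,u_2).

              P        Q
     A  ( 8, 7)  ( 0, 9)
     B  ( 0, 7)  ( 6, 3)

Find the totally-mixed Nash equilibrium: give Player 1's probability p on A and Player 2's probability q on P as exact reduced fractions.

P1 mixes 2/3 on A; P2 mixes 3/7 on P

P1 indiff ⇒ q·8+(1-q)·0 = q·0+(1-q)·6 ⇒ q(8) = (1-q)(6) ⇒ q = 3/7
P2 indiff ⇒ p·7+(1-p)·7 = p·9+(1-p)·3 ⇒ p(-2) = (1-p)(-4) ⇒ p = 2/3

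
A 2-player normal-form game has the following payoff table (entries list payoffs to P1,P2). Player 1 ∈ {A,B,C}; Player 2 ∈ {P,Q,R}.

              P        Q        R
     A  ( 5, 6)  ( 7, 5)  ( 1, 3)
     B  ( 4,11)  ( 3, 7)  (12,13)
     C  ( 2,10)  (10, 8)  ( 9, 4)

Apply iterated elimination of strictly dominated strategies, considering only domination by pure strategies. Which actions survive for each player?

IESDS → P1:{A,B} P2:{P,R}

P2 drop Q (P beats it: A:6>5 B:11>7 C:10>8)
P1 drop C (B beats it: P:4>2 R:12>9)
P1→{A,B} P2→{P,R}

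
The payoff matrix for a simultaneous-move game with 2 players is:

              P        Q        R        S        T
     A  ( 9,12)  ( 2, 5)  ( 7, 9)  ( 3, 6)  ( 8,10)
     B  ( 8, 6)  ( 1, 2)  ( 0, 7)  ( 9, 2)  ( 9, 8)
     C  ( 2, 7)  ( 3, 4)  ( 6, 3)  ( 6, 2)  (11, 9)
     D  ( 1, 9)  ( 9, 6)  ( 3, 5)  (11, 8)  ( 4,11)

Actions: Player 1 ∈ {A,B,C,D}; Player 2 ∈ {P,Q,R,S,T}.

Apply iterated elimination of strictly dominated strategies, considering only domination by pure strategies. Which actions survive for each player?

P2 drop Q (P beats it: A:12>5 B:6>2 C:7>4 D:9>6)
P2 drop R (T beats it: A:10>9 B:8>7 C:9>3 D:11>5)
P2 drop S (P beats it: A:12>6 B:6>2 C:7>2 D:9>8)
P1 drop D (A beats it: P:9>1 T:8>4)
P1→{A,B,C} P2→{P,T}

IESDS → P1:{A,B,C} P2:{P,T}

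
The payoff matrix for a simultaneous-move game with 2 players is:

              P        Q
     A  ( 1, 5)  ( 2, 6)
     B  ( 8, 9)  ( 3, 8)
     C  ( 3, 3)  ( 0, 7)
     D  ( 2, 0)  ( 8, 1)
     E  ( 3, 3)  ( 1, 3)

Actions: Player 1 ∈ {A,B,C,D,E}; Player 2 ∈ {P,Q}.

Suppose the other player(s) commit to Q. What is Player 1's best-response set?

P1 best: {D}

u_1(A vs Q) = 2
u_1(B vs Q) = 3
u_1(C vs Q) = 0
u_1(D vs Q) = 8
u_1(E vs Q) = 1
max payoff 8 at {D}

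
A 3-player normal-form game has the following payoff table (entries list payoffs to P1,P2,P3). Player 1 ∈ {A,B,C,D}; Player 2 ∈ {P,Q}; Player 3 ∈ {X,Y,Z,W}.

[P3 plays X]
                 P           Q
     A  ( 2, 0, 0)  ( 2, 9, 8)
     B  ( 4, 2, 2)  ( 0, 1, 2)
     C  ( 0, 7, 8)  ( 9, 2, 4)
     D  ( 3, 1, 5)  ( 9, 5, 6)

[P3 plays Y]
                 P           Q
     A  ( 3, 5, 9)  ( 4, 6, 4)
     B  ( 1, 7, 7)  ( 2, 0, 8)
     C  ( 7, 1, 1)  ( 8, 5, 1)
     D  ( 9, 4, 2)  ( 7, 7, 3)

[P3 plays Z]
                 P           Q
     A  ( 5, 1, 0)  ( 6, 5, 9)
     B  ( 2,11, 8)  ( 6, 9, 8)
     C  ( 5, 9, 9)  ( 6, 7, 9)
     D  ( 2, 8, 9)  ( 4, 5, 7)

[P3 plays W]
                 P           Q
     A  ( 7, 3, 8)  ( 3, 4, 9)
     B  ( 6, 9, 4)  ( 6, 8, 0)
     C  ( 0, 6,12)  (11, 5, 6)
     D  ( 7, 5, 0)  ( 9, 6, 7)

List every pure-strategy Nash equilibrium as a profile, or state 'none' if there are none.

(A,P,X): not NE [P1→B gives 4>2; P2→Q gives 9>0; P3→Y gives 9>0]
(A,P,Y): not NE [P1→D gives 9>3; P2→Q gives 6>5]
(A,P,Z): not NE [P2→Q gives 5>1; P3→Y gives 9>0]
(A,P,W): not NE [P2→Q gives 4>3; P3→Y gives 9>8]
(A,Q,X): not NE [P1→D gives 9>2; P3→W gives 9>8]
(A,Q,Y): not NE [P1→C gives 8>4; P3→W gives 9>4]
(A,Q,Z): NE
(A,Q,W): not NE [P1→C gives 11>3]
(B,P,X): not NE [P3→Z gives 8>2]
(B,P,Y): not NE [P1→D gives 9>1; P3→Z gives 8>7]
(B,P,Z): not NE [P1→C gives 5>2]
(B,P,W): not NE [P1→D gives 7>6; P3→Z gives 8>4]
(B,Q,X): not NE [P1→D gives 9>0; P2→P gives 2>1; P3→Z gives 8>2]
(B,Q,Y): not NE [P1→C gives 8>2; P2→P gives 7>0]
(B,Q,Z): not NE [P2→P gives 11>9]
(B,Q,W): not NE [P1→C gives 11>6; P2→P gives 9>8; P3→Z gives 8>0]
(C,P,X): not NE [P1→B gives 4>0; P3→W gives 12>8]
(C,P,Y): not NE [P1→D gives 9>7; P2→Q gives 5>1; P3→W gives 12>1]
(C,P,Z): not NE [P3→W gives 12>9]
(C,P,W): not NE [P1→D gives 7>0]
(C,Q,X): not NE [P2→P gives 7>2; P3→Z gives 9>4]
(C,Q,Y): not NE [P3→Z gives 9>1]
(C,Q,Z): not NE [P2→P gives 9>7]
(C,Q,W): not NE [P2→P gives 6>5; P3→Z gives 9>6]
(D,P,X): not NE [P1→B gives 4>3; P2→Q gives 5>1; P3→Z gives 9>5]
(D,P,Y): not NE [P2→Q gives 7>4; P3→Z gives 9>2]
(D,P,Z): not NE [P1→C gives 5>2]
(D,P,W): not NE [P2→Q gives 6>5; P3→Z gives 9>0]
(D,Q,X): not NE [P3→W gives 7>6]
(D,Q,Y): not NE [P1→C gives 8>7; P3→W gives 7>3]
(D,Q,Z): not NE [P1→C gives 6>4; P2→P gives 8>5]
(D,Q,W): not NE [P1→C gives 11>9]

PSNE = {(A,Q,Z)}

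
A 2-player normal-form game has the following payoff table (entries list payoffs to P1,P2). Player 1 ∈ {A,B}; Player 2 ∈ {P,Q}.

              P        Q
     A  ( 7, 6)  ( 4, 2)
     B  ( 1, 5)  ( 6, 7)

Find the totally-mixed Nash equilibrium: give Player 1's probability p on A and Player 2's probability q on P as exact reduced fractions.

P1 indiff ⇒ q·7+(1-q)·4 = q·1+(1-q)·6 ⇒ q(6) = (1-q)(2) ⇒ q = 1/4
P2 indiff ⇒ p·6+(1-p)·5 = p·2+(1-p)·7 ⇒ p(4) = (1-p)(2) ⇒ p = 1/3

p=1/3, q=1/4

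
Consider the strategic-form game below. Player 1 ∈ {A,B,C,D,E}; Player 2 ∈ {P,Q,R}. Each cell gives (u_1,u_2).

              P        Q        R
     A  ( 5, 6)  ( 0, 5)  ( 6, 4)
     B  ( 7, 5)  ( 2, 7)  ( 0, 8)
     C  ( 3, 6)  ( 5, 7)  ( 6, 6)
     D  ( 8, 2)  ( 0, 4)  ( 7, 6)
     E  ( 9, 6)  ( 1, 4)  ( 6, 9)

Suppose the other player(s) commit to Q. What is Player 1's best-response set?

argmax u_1 = {C}

u_1(A vs Q) = 0
u_1(B vs Q) = 2
u_1(C vs Q) = 5
u_1(D vs Q) = 0
u_1(E vs Q) = 1
max payoff 5 at {C}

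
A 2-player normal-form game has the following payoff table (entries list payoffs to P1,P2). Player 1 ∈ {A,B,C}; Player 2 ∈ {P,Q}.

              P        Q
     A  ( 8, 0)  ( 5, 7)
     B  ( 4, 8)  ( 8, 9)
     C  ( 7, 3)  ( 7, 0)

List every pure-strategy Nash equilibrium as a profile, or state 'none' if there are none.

(A,P): not NE [P2→Q gives 7>0]
(A,Q): not NE [P1→B gives 8>5]
(B,P): not NE [P1→A gives 8>4; P2→Q gives 9>8]
(B,Q): NE
(C,P): not NE [P1→A gives 8>7]
(C,Q): not NE [P1→B gives 8>7; P2→P gives 3>0]

NE set: (B,Q)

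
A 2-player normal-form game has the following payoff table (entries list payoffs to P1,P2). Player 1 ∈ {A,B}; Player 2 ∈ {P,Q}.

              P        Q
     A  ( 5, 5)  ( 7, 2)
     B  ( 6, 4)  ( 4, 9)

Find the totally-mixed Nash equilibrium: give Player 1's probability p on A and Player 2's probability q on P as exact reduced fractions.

p=5/8, q=3/4

P1 indiff ⇒ q·5+(1-q)·7 = q·6+(1-q)·4 ⇒ q(-1) = (1-q)(-3) ⇒ q = 3/4
P2 indiff ⇒ p·5+(1-p)·4 = p·2+(1-p)·9 ⇒ p(3) = (1-p)(5) ⇒ p = 5/8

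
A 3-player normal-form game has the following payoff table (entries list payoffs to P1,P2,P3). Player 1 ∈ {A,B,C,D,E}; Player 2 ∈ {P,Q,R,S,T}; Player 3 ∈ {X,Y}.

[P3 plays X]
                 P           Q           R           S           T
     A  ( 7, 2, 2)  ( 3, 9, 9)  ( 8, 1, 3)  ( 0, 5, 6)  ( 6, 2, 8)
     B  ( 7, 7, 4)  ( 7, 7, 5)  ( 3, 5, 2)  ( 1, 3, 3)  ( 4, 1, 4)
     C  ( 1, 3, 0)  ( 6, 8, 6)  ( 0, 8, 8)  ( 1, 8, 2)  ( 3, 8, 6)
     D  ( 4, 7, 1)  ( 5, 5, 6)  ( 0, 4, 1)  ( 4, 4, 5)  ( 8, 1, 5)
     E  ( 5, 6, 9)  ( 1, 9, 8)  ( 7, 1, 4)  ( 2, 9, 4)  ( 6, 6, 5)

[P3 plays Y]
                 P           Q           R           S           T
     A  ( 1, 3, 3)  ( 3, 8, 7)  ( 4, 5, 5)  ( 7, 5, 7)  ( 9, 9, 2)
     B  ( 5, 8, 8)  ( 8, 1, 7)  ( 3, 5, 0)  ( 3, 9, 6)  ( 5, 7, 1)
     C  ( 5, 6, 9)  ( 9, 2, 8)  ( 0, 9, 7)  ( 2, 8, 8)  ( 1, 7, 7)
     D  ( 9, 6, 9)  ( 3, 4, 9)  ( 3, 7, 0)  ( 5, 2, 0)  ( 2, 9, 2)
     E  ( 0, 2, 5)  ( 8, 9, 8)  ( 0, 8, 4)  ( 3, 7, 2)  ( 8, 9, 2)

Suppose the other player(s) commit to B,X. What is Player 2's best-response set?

P2 best: {P,Q}

u_2(P vs B,X) = 7
u_2(Q vs B,X) = 7
u_2(R vs B,X) = 5
u_2(S vs B,X) = 3
u_2(T vs B,X) = 1
max payoff 7 at {P,Q}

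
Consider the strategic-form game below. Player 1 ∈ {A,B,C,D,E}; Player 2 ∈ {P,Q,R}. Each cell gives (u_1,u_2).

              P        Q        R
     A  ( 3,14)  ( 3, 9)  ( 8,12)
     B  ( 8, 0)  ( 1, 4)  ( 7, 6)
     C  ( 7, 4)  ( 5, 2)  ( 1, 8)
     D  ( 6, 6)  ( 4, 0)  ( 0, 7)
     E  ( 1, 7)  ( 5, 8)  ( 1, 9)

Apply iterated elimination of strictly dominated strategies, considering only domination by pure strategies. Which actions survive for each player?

P1 drop D (C beats it: P:7>6 Q:5>4 R:1>0)
P2 drop Q (R beats it: A:12>9 B:6>4 C:8>2 E:9>8)
P1 drop C (B beats it: P:8>7 R:7>1)
P1 drop E (A beats it: P:3>1 R:8>1)
P1→{A,B} P2→{P,R}

IESDS → P1:{A,B} P2:{P,R}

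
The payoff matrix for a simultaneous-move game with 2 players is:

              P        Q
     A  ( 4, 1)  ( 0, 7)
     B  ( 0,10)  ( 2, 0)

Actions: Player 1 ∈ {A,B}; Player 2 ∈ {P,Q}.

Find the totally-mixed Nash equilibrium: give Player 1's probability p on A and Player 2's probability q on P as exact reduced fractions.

P1 mixes 5/8 on A; P2 mixes 1/3 on P

P1 indiff ⇒ q·4+(1-q)·0 = q·0+(1-q)·2 ⇒ q(4) = (1-q)(2) ⇒ q = 1/3
P2 indiff ⇒ p·1+(1-p)·10 = p·7+(1-p)·0 ⇒ p(-6) = (1-p)(-10) ⇒ p = 5/8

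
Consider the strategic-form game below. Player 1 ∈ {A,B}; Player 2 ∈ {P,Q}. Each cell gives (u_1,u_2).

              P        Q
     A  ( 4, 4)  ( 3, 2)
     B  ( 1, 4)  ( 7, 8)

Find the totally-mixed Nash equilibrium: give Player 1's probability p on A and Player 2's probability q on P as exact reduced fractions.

P1 indiff ⇒ q·4+(1-q)·3 = q·1+(1-q)·7 ⇒ q(3) = (1-q)(4) ⇒ q = 4/7
P2 indiff ⇒ p·4+(1-p)·4 = p·2+(1-p)·8 ⇒ p(2) = (1-p)(4) ⇒ p = 2/3

p=2/3, q=4/7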